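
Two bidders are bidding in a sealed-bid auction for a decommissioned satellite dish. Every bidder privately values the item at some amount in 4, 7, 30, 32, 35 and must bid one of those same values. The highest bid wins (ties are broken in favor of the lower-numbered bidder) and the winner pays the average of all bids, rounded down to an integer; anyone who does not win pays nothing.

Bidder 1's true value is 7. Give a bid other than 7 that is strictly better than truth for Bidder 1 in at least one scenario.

4

Suppose Bidder 2 bids 4.
Bid 7: wins, pays 5, utility 7 - 5 = 2.
Bid 4: wins, pays 4, utility 7 - 4 = 3.
So bidding 4 beats truth here (3 > 2).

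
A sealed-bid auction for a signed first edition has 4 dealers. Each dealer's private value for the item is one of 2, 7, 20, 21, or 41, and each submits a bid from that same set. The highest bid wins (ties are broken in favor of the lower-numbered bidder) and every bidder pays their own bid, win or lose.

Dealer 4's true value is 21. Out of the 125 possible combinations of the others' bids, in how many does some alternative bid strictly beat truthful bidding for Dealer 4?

Others bid (2, 2, 2): truth gives 0; bid 7 gives 14 > 0. Violating.
Others bid (2, 2, 7): truth gives 0; bid 20 gives 1 > 0. Violating.
Others bid (2, 2, 21): truth gives -21; bid 2 gives -2 > -21. Violating.
Others bid (2, 2, 41): truth gives -21; bid 2 gives -2 > -21. Violating.
Others bid (2, 2, 20): truth gives 0; no alternative beats it.
Others bid (2, 7, 20): truth gives 0; no alternative beats it.
(Checking all 125 profiles: 106 have a profitable deviation, 19 do not.)

106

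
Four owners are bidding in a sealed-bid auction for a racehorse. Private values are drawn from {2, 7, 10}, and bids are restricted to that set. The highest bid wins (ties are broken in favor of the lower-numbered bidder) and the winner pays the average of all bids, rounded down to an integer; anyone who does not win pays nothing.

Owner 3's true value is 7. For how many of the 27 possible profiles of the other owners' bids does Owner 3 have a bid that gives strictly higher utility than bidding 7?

Others bid (2, 2, 10): truth gives 0; bid 10 gives 1 > 0. Violating.
Others bid (2, 7, 2): truth gives 0; bid 10 gives 2 > 0. Violating.
Others bid (2, 7, 7): truth gives 0; bid 10 gives 1 > 0. Violating.
Others bid (7, 2, 2): truth gives 0; bid 10 gives 2 > 0. Violating.
Others bid (2, 2, 2): truth gives 4; no alternative beats it.
Others bid (2, 2, 7): truth gives 3; no alternative beats it.
(Checking all 27 profiles: 6 have a profitable deviation, 21 do not.)

6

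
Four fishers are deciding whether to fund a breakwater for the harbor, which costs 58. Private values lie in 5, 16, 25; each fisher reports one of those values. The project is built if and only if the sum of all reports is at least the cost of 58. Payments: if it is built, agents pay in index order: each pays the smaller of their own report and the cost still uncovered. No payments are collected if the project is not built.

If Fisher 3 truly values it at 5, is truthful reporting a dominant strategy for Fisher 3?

Check each profile of the others' reports and compare truth against every alternative report.
Others report (5, 16, 25): truth gives 0, best alternative gives -11.
Others report (5, 25, 16): truth gives 0, best alternative gives -11.
Others report (5, 25, 25): truth gives 0, best alternative gives -11.
Others report (16, 5, 25): truth gives 0, best alternative gives -11.
Others report (16, 16, 16): truth gives 0, best alternative gives -11.
Others report (16, 16, 25): truth gives 0, best alternative gives -11.
(Remaining 21 profiles checked similarly; truth is weakly best in each.)
In every case the truthful report is at least as good as any alternative, so it is a dominant strategy.

Yes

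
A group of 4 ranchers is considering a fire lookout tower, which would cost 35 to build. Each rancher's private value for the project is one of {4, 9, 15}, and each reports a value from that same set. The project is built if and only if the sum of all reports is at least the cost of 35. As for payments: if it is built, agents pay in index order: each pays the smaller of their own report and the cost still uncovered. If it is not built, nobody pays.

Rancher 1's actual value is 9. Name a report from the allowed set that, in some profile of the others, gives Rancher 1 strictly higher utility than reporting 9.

Suppose Rancher 2 reports 4, Rancher 3 reports 15 and Rancher 4 reports 15.
Report 9: project built, pays 9, utility 9 - 9 = 0.
Report 4: project built, pays 4, utility 9 - 4 = 5.
So reporting 4 beats truth here (5 > 0).

4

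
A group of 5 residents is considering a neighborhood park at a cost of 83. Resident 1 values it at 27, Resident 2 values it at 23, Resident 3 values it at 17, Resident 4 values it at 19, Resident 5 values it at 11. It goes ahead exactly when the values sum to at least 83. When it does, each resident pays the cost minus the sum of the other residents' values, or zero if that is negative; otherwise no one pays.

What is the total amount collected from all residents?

30

Total value 97 ≥ cost 83, so it is built.
Resident 1: others sum to 70; max(0, 83 - 70) = 13.
Resident 2: others sum to 74; max(0, 83 - 74) = 9.
Resident 3: others sum to 80; max(0, 83 - 80) = 3.
Resident 4: others sum to 78; max(0, 83 - 78) = 5.
Resident 5: others sum to 86; max(0, 83 - 86) = 0.
Total collected = 13 + 9 + 3 + 5 + 0 = 30.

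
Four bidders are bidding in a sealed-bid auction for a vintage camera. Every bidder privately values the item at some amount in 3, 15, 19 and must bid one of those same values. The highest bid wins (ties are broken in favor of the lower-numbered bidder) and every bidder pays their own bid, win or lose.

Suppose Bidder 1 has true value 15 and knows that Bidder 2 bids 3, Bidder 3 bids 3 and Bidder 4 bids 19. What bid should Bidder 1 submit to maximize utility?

Bid 3: loses but pays 3, utility -3.
Bid 15: loses but pays 15, utility -15.
Bid 19: wins, pays 19, utility 15 - 19 = -4.
The best choice is 3 with utility -3.

3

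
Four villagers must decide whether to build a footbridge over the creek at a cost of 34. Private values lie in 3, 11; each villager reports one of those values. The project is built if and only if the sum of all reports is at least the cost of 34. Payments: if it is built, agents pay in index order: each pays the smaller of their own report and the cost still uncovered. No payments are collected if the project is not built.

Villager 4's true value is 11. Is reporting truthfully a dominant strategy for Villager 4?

Yes

Check each profile of the others' reports and compare truth against every alternative report.
Others report (3, 11, 11): truth gives 2, best alternative gives 0.
Others report (11, 3, 11): truth gives 2, best alternative gives 0.
Others report (11, 11, 3): truth gives 2, best alternative gives 0.
Others report (11, 11, 11): truth gives 10, best alternative gives 10.
Others report (3, 3, 3): truth gives 0, best alternative gives 0.
Others report (3, 3, 11): truth gives 0, best alternative gives 0.
(Remaining 2 profiles checked similarly; truth is weakly best in each.)
In every case the truthful report is at least as good as any alternative, so it is a dominant strategy.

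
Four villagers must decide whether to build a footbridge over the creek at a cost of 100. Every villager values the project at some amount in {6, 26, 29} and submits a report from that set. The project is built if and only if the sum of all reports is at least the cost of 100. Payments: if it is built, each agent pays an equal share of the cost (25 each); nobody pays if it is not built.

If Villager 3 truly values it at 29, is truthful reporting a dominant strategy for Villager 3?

Yes

Check each profile of the others' reports and compare truth against every alternative report.
Others report (26, 26, 26): truth gives 4, best alternative gives 4.
Others report (26, 26, 29): truth gives 4, best alternative gives 4.
Others report (26, 29, 26): truth gives 4, best alternative gives 4.
Others report (26, 29, 29): truth gives 4, best alternative gives 4.
Others report (29, 26, 26): truth gives 4, best alternative gives 4.
Others report (29, 26, 29): truth gives 4, best alternative gives 4.
(Remaining 21 profiles checked similarly; truth is weakly best in each.)
In every case the truthful report is at least as good as any alternative, so it is a dominant strategy.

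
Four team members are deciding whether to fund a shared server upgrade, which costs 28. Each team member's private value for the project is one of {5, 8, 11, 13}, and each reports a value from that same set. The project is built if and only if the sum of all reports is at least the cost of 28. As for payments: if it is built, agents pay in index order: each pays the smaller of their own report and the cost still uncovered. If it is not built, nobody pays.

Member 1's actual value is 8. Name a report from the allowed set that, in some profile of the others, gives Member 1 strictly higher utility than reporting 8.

5

Suppose Member 2 reports 5, Member 3 reports 5 and Member 4 reports 13.
Report 8: project built, pays 8, utility 8 - 8 = 0.
Report 5: project built, pays 5, utility 8 - 5 = 3.
So reporting 5 beats truth here (3 > 0).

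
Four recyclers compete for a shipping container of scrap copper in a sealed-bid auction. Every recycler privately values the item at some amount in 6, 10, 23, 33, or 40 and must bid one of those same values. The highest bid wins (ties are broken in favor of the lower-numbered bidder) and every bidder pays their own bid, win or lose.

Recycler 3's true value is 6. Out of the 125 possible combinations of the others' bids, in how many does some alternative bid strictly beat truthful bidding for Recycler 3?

Others bid (6, 6, 6): truth gives -6; bid 10 gives -4 > -6. Violating.
Others bid (6, 6, 10): truth gives -6; bid 10 gives -4 > -6. Violating.
Others bid (6, 6, 23): truth gives -6; no alternative beats it.
Others bid (6, 6, 33): truth gives -6; no alternative beats it.
(Checking all 125 profiles: 2 have a profitable deviation, 123 do not.)

2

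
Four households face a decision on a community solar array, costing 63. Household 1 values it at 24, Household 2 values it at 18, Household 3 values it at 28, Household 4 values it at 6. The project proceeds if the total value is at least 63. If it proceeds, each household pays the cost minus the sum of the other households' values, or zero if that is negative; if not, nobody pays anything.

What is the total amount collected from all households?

31

Total value 76 ≥ cost 63, so it is built.
Household 1: others sum to 52; max(0, 63 - 52) = 11.
Household 2: others sum to 58; max(0, 63 - 58) = 5.
Household 3: others sum to 48; max(0, 63 - 48) = 15.
Household 4: others sum to 70; max(0, 63 - 70) = 0.
Total collected = 11 + 5 + 15 + 0 = 31.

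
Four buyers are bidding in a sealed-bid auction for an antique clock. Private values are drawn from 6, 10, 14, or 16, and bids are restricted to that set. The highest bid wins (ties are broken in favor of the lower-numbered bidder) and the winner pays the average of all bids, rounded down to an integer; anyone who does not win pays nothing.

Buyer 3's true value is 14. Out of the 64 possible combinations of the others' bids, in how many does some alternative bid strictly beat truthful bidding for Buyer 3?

Others bid (6, 6, 6): truth gives 6; bid 10 gives 7 > 6. Violating.
Others bid (6, 6, 10): truth gives 5; bid 10 gives 6 > 5. Violating.
Others bid (6, 6, 16): truth gives 0; bid 16 gives 3 > 0. Violating.
Others bid (6, 10, 16): truth gives 0; bid 16 gives 2 > 0. Violating.
Others bid (6, 6, 14): truth gives 4; no alternative beats it.
Others bid (6, 10, 6): truth gives 5; no alternative beats it.
(Checking all 64 profiles: 22 have a profitable deviation, 42 do not.)

22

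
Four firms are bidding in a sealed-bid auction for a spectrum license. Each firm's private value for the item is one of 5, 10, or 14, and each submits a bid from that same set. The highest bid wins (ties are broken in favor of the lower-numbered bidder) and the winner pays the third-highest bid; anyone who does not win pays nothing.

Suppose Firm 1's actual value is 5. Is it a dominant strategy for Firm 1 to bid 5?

Check each profile of the others' bids and compare truth against every alternative bid.
Others bid (5, 10, 10): truth gives 0, best alternative gives -5.
Others bid (10, 5, 10): truth gives 0, best alternative gives -5.
Others bid (10, 10, 5): truth gives 0, best alternative gives -5.
Others bid (10, 10, 10): truth gives 0, best alternative gives -5.
Others bid (5, 5, 5): truth gives 0, best alternative gives 0.
Others bid (5, 5, 10): truth gives 0, best alternative gives 0.
(Remaining 21 profiles checked similarly; truth is weakly best in each.)
In every case the truthful bid is at least as good as any alternative, so it is a dominant strategy.

Yes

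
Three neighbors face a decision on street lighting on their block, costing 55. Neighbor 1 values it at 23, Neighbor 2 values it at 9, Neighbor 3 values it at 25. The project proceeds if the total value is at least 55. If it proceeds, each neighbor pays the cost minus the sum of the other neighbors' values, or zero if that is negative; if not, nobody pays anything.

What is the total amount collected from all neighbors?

51

Total value 57 ≥ cost 55, so it is built.
Neighbor 1: others sum to 34; max(0, 55 - 34) = 21.
Neighbor 2: others sum to 48; max(0, 55 - 48) = 7.
Neighbor 3: others sum to 32; max(0, 55 - 32) = 23.
Total collected = 21 + 7 + 23 = 51.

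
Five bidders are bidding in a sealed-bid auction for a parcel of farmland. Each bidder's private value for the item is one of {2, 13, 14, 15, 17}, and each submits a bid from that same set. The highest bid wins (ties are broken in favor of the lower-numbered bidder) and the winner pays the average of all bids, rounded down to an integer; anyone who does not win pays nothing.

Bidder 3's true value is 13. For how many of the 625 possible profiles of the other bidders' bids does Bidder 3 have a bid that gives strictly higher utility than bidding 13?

Others bid (2, 2, 2, 14): truth gives 0; bid 14 gives 7 > 0. Violating.
Others bid (2, 2, 2, 15): truth gives 0; bid 15 gives 6 > 0. Violating.
Others bid (2, 2, 2, 17): truth gives 0; bid 17 gives 5 > 0. Violating.
Others bid (2, 2, 13, 14): truth gives 0; bid 14 gives 4 > 0. Violating.
Others bid (2, 2, 2, 2): truth gives 9; no alternative beats it.
Others bid (2, 2, 2, 13): truth gives 7; no alternative beats it.
(Checking all 625 profiles: 228 have a profitable deviation, 397 do not.)

228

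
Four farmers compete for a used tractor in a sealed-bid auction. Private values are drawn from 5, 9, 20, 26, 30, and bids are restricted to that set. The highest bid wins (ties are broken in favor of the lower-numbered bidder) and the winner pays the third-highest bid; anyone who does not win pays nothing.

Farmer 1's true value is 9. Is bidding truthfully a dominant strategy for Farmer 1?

Consider the case where Farmer 2 bids 5, Farmer 3 bids 5 and Farmer 4 bids 20.
Truthful bid 9: loses, pays 0, utility 0.
Bid 20 instead: wins, pays 5, utility 9 - 5 = 4.
Since 4 > 0, bidding 20 is strictly better here, so truthful bidding is not dominant.

No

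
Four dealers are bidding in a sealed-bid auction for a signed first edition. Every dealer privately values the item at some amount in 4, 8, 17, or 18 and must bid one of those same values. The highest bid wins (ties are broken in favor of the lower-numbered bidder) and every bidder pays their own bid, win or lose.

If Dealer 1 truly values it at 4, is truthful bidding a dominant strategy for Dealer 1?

Check each profile of the others' bids and compare truth against every alternative bid.
Others bid (4, 4, 4): truth gives 0, best alternative gives -4.
Others bid (4, 4, 17): truth gives -4, best alternative gives -8.
Others bid (4, 4, 18): truth gives -4, best alternative gives -8.
Others bid (4, 8, 17): truth gives -4, best alternative gives -8.
Others bid (4, 8, 18): truth gives -4, best alternative gives -8.
Others bid (4, 17, 4): truth gives -4, best alternative gives -8.
(Remaining 58 profiles checked similarly; truth is weakly best in each.)
In every case the truthful bid is at least as good as any alternative, so it is a dominant strategy.

Yes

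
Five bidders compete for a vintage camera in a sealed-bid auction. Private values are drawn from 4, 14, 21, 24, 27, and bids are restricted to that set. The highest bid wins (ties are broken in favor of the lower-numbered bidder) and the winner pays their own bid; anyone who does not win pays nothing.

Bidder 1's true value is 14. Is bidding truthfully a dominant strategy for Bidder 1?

No

Consider the case where Bidder 2 bids 4, Bidder 3 bids 4, Bidder 4 bids 4 and Bidder 5 bids 4.
Truthful bid 14: wins, pays 14, utility 14 - 14 = 0.
Bid 4 instead: wins, pays 4, utility 14 - 4 = 10.
Since 10 > 0, bidding 4 is strictly better here, so truthful bidding is not dominant.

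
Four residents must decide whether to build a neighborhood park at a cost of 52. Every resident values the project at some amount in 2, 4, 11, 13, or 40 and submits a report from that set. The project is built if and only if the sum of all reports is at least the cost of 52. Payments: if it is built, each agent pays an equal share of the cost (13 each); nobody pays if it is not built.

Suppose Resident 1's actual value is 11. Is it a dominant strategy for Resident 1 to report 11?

No

Consider the case where Resident 2 reports 2, Resident 3 reports 2 and Resident 4 reports 40.
Truthful report 11: project built, pays 13, utility 11 - 13 = -2.
Report 2 instead: project not built, utility 0.
Since 0 > -2, reporting 2 is strictly better here, so truthful reporting is not dominant.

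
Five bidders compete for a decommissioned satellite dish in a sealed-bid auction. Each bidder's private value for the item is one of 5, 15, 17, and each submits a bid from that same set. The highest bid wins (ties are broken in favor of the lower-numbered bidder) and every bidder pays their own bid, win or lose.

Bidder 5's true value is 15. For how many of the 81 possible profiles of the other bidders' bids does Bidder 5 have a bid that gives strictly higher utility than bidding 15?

Others bid (5, 5, 5, 15): truth gives -15; bid 17 gives -2 > -15. Violating.
Others bid (5, 5, 5, 17): truth gives -15; bid 5 gives -5 > -15. Violating.
Others bid (5, 5, 15, 5): truth gives -15; bid 17 gives -2 > -15. Violating.
Others bid (5, 5, 15, 15): truth gives -15; bid 17 gives -2 > -15. Violating.
Others bid (5, 5, 5, 5): truth gives 0; no alternative beats it.
(Checking all 81 profiles: 80 have a profitable deviation, 1 does not.)

80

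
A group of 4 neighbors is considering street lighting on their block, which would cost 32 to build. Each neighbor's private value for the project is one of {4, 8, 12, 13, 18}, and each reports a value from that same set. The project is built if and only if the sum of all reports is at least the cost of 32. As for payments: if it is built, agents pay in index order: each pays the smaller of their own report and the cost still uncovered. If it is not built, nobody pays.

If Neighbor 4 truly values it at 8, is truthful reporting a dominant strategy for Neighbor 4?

Yes

Check each profile of the others' reports and compare truth against every alternative report.
Others report (4, 12, 18): truth gives 8, best alternative gives 8.
Others report (4, 13, 18): truth gives 8, best alternative gives 8.
Others report (4, 18, 12): truth gives 8, best alternative gives 8.
Others report (4, 18, 13): truth gives 8, best alternative gives 8.
Others report (4, 18, 18): truth gives 8, best alternative gives 8.
Others report (8, 8, 18): truth gives 8, best alternative gives 8.
(Remaining 119 profiles checked similarly; truth is weakly best in each.)
In every case the truthful report is at least as good as any alternative, so it is a dominant strategy.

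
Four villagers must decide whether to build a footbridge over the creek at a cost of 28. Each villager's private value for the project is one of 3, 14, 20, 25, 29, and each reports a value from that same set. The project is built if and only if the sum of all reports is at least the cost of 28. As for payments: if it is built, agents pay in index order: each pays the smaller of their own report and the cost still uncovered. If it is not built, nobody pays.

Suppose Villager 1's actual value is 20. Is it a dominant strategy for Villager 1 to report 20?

No

Consider the case where Villager 2 reports 3, Villager 3 reports 3 and Villager 4 reports 14.
Truthful report 20: project built, pays 20, utility 20 - 20 = 0.
Report 14 instead: project built, pays 14, utility 20 - 14 = 6.
Since 6 > 0, reporting 14 is strictly better here, so truthful reporting is not dominant.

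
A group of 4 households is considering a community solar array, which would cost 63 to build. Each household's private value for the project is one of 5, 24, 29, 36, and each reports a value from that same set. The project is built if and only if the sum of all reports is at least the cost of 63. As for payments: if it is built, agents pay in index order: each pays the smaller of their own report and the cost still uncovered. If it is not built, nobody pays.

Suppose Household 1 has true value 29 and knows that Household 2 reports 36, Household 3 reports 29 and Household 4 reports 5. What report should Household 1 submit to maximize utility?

5

Report 5: project built, pays 5, utility 29 - 5 = 24.
Report 24: project built, pays 24, utility 29 - 24 = 5.
Report 29: project built, pays 29, utility 29 - 29 = 0.
Report 36: project built, pays 36, utility 29 - 36 = -7.
The best choice is 5 with utility 24.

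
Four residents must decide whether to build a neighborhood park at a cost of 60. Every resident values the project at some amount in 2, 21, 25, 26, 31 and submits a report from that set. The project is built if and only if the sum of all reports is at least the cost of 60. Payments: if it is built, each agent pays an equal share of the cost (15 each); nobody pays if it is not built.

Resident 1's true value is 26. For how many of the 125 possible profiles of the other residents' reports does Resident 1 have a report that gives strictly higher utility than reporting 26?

6

Others report (2, 2, 25): truth gives 0; report 31 gives 11 > 0. Violating.
Others report (2, 2, 26): truth gives 0; report 31 gives 11 > 0. Violating.
Others report (2, 25, 2): truth gives 0; report 31 gives 11 > 0. Violating.
Others report (2, 26, 2): truth gives 0; report 31 gives 11 > 0. Violating.
Others report (2, 2, 2): truth gives 0; no alternative beats it.
Others report (2, 2, 21): truth gives 0; no alternative beats it.
(Checking all 125 profiles: 6 have a profitable deviation, 119 do not.)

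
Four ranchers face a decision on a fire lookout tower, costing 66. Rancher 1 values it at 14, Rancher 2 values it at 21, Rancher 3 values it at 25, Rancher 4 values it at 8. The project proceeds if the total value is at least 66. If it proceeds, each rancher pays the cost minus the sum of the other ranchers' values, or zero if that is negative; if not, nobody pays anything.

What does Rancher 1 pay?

Total value 68 ≥ cost 66, so the project is built.
The other ranchers' values sum to 54.
Cost minus that sum is 66 - 54 = 12.

12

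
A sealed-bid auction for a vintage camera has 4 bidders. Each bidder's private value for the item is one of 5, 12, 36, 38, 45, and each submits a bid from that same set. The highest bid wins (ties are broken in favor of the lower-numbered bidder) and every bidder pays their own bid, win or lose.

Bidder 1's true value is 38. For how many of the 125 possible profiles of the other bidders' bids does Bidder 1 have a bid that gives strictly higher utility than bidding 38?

88

Others bid (5, 5, 5): truth gives 0; bid 5 gives 33 > 0. Violating.
Others bid (5, 5, 12): truth gives 0; bid 12 gives 26 > 0. Violating.
Others bid (5, 5, 36): truth gives 0; bid 36 gives 2 > 0. Violating.
Others bid (5, 5, 45): truth gives -38; bid 5 gives -5 > -38. Violating.
Others bid (5, 5, 38): truth gives 0; no alternative beats it.
Others bid (5, 12, 38): truth gives 0; no alternative beats it.
(Checking all 125 profiles: 88 have a profitable deviation, 37 do not.)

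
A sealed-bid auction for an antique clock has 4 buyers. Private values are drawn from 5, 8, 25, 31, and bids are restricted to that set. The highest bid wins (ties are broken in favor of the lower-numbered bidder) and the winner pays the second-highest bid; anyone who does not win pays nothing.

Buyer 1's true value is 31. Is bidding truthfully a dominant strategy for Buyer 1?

Check each profile of the others' bids and compare truth against every alternative bid.
Others bid (5, 5, 5): truth gives 26, best alternative gives 26.
Others bid (5, 5, 8): truth gives 23, best alternative gives 23.
Others bid (5, 8, 5): truth gives 23, best alternative gives 23.
Others bid (5, 8, 8): truth gives 23, best alternative gives 23.
Others bid (8, 5, 5): truth gives 23, best alternative gives 23.
Others bid (8, 5, 8): truth gives 23, best alternative gives 23.
(Remaining 58 profiles checked similarly; truth is weakly best in each.)
In every case the truthful bid is at least as good as any alternative, so it is a dominant strategy.

Yes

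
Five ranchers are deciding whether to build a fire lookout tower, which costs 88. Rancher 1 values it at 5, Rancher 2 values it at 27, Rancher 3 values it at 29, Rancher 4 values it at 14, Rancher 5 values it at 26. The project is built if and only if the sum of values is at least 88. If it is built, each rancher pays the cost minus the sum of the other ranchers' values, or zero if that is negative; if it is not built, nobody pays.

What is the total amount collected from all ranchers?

44

Total value 101 ≥ cost 88, so it is built.
Rancher 1: others sum to 96; max(0, 88 - 96) = 0.
Rancher 2: others sum to 74; max(0, 88 - 74) = 14.
Rancher 3: others sum to 72; max(0, 88 - 72) = 16.
Rancher 4: others sum to 87; max(0, 88 - 87) = 1.
Rancher 5: others sum to 75; max(0, 88 - 75) = 13.
Total collected = 0 + 14 + 16 + 1 + 13 = 44.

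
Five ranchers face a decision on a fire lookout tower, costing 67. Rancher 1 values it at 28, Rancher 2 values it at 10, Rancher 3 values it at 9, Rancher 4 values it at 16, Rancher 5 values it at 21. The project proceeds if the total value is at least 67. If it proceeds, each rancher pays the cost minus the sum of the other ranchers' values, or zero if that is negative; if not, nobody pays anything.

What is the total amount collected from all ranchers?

15

Total value 84 ≥ cost 67, so it is built.
Rancher 1: others sum to 56; max(0, 67 - 56) = 11.
Rancher 2: others sum to 74; max(0, 67 - 74) = 0.
Rancher 3: others sum to 75; max(0, 67 - 75) = 0.
Rancher 4: others sum to 68; max(0, 67 - 68) = 0.
Rancher 5: others sum to 63; max(0, 67 - 63) = 4.
Total collected = 11 + 0 + 0 + 0 + 4 = 15.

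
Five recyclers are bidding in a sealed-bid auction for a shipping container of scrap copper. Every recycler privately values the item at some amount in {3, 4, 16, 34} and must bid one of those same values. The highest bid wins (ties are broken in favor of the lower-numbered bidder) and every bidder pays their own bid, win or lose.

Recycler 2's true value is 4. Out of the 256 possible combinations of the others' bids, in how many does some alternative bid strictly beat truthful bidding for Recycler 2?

Others bid (3, 3, 3, 16): truth gives -4; bid 3 gives -3 > -4. Violating.
Others bid (3, 3, 3, 34): truth gives -4; bid 3 gives -3 > -4. Violating.
Others bid (3, 3, 4, 16): truth gives -4; bid 3 gives -3 > -4. Violating.
Others bid (3, 3, 4, 34): truth gives -4; bid 3 gives -3 > -4. Violating.
Others bid (3, 3, 3, 3): truth gives 0; no alternative beats it.
Others bid (3, 3, 3, 4): truth gives 0; no alternative beats it.
(Checking all 256 profiles: 248 have a profitable deviation, 8 do not.)

248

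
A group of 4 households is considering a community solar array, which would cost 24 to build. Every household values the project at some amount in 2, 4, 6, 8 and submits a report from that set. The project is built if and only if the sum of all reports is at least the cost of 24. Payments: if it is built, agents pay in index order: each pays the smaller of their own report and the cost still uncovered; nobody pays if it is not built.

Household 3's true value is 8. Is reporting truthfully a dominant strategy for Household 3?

No

Consider the case where Household 1 reports 2, Household 2 reports 8 and Household 4 reports 8.
Truthful report 8: project built, pays 8, utility 8 - 8 = 0.
Report 6 instead: project built, pays 6, utility 8 - 6 = 2.
Since 2 > 0, reporting 6 is strictly better here, so truthful reporting is not dominant.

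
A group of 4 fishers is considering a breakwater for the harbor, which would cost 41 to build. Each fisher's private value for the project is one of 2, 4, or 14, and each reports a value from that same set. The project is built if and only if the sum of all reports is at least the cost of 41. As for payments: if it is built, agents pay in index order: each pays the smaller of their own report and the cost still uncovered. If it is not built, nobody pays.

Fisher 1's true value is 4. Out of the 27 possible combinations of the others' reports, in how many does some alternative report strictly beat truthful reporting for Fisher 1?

1

Others report (14, 14, 14): truth gives 0; report 2 gives 2 > 0. Violating.
Others report (2, 2, 2): truth gives 0; no alternative beats it.
Others report (2, 2, 4): truth gives 0; no alternative beats it.
(Checking all 27 profiles: 1 has a profitable deviation, 26 do not.)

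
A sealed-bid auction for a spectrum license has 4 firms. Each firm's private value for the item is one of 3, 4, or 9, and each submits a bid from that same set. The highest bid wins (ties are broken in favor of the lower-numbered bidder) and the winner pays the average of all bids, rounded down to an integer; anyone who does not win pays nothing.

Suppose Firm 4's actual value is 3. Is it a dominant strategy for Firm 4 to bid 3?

Yes

Check each profile of the others' bids and compare truth against every alternative bid.
Others bid (3, 3, 3): truth gives 0, best alternative gives 0.
Others bid (3, 3, 4): truth gives 0, best alternative gives 0.
Others bid (3, 3, 9): truth gives 0, best alternative gives 0.
Others bid (3, 4, 3): truth gives 0, best alternative gives 0.
Others bid (3, 4, 4): truth gives 0, best alternative gives 0.
Others bid (3, 4, 9): truth gives 0, best alternative gives 0.
(Remaining 21 profiles checked similarly; truth is weakly best in each.)
In every case the truthful bid is at least as good as any alternative, so it is a dominant strategy.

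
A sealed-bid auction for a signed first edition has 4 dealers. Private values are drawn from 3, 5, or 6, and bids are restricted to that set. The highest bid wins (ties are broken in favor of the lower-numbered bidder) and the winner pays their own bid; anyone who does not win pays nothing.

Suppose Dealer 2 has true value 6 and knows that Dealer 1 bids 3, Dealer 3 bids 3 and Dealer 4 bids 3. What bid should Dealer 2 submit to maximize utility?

5

Bid 3: loses, pays 0, utility 0.
Bid 5: wins, pays 5, utility 6 - 5 = 1.
Bid 6: wins, pays 6, utility 6 - 6 = 0.
The best choice is 5 with utility 1.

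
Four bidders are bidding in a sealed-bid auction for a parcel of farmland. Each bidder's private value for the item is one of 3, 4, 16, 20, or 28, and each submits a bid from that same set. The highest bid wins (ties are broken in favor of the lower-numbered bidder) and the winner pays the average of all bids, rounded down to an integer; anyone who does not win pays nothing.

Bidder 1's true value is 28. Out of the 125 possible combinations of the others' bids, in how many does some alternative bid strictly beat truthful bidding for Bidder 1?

Others bid (3, 3, 3): truth gives 19; bid 3 gives 25 > 19. Violating.
Others bid (3, 3, 4): truth gives 19; bid 4 gives 25 > 19. Violating.
Others bid (3, 3, 16): truth gives 16; bid 16 gives 19 > 16. Violating.
Others bid (3, 3, 20): truth gives 15; bid 20 gives 17 > 15. Violating.
Others bid (3, 3, 28): truth gives 13; no alternative beats it.
Others bid (3, 4, 28): truth gives 13; no alternative beats it.
(Checking all 125 profiles: 64 have a profitable deviation, 61 do not.)

64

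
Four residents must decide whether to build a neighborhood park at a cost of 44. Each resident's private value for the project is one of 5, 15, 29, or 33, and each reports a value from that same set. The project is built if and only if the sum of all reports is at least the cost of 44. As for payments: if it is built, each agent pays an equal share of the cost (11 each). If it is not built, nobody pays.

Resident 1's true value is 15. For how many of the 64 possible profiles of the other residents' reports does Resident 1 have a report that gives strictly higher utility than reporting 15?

4

Others report (5, 5, 5): truth gives 0; report 29 gives 4 > 0. Violating.
Others report (5, 5, 15): truth gives 0; report 29 gives 4 > 0. Violating.
Others report (5, 15, 5): truth gives 0; report 29 gives 4 > 0. Violating.
Others report (15, 5, 5): truth gives 0; report 29 gives 4 > 0. Violating.
Others report (5, 5, 29): truth gives 4; no alternative beats it.
Others report (5, 5, 33): truth gives 4; no alternative beats it.
(Checking all 64 profiles: 4 have a profitable deviation, 60 do not.)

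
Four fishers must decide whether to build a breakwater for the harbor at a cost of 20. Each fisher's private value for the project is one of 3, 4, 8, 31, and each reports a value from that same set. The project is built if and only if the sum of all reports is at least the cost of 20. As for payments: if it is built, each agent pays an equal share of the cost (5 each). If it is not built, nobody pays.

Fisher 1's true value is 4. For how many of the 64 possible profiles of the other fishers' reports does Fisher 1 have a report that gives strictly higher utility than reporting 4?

3

Others report (4, 4, 8): truth gives -1; report 3 gives 0 > -1. Violating.
Others report (4, 8, 4): truth gives -1; report 3 gives 0 > -1. Violating.
Others report (8, 4, 4): truth gives -1; report 3 gives 0 > -1. Violating.
Others report (3, 3, 3): truth gives 0; no alternative beats it.
Others report (3, 3, 4): truth gives 0; no alternative beats it.
(Checking all 64 profiles: 3 have a profitable deviation, 61 do not.)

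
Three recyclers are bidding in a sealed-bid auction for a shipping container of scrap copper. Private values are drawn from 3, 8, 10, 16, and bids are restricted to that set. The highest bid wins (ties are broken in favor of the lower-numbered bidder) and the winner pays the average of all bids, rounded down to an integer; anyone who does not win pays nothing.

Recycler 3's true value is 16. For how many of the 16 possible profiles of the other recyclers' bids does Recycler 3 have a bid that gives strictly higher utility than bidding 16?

Others bid (3, 3): truth gives 9; bid 8 gives 12 > 9. Violating.
Others bid (3, 8): truth gives 7; bid 10 gives 9 > 7. Violating.
Others bid (8, 3): truth gives 7; bid 10 gives 9 > 7. Violating.
Others bid (8, 8): truth gives 6; bid 10 gives 8 > 6. Violating.
Others bid (3, 10): truth gives 7; no alternative beats it.
Others bid (3, 16): truth gives 0; no alternative beats it.
(Checking all 16 profiles: 4 have a profitable deviation, 12 do not.)

4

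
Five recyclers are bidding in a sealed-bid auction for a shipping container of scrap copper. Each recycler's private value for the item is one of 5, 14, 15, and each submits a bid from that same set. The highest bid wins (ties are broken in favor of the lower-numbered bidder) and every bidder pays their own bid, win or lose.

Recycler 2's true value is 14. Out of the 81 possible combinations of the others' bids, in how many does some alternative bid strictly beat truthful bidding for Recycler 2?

73

Others bid (5, 5, 5, 15): truth gives -14; bid 15 gives -1 > -14. Violating.
Others bid (5, 5, 14, 15): truth gives -14; bid 15 gives -1 > -14. Violating.
Others bid (5, 5, 15, 5): truth gives -14; bid 15 gives -1 > -14. Violating.
Others bid (5, 5, 15, 14): truth gives -14; bid 15 gives -1 > -14. Violating.
Others bid (5, 5, 5, 5): truth gives 0; no alternative beats it.
Others bid (5, 5, 5, 14): truth gives 0; no alternative beats it.
(Checking all 81 profiles: 73 have a profitable deviation, 8 do not.)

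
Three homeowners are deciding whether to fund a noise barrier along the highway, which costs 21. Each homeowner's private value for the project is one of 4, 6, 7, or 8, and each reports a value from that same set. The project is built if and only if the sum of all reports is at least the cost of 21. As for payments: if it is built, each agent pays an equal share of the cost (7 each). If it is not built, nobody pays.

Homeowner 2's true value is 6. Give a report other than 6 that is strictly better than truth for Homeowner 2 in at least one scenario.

Suppose Homeowner 1 reports 7 and Homeowner 3 reports 8.
Report 6: project built, pays 7, utility 6 - 7 = -1.
Report 4: project not built, utility 0.
So reporting 4 beats truth here (0 > -1).

4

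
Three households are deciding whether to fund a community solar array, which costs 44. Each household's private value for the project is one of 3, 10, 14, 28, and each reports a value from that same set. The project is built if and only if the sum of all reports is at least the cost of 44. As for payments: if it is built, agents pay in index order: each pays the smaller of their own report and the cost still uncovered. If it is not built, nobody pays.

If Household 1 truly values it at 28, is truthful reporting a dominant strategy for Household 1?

No

Consider the case where Household 2 reports 3 and Household 3 reports 28.
Truthful report 28: project built, pays 28, utility 28 - 28 = 0.
Report 14 instead: project built, pays 14, utility 28 - 14 = 14.
Since 14 > 0, reporting 14 is strictly better here, so truthful reporting is not dominant.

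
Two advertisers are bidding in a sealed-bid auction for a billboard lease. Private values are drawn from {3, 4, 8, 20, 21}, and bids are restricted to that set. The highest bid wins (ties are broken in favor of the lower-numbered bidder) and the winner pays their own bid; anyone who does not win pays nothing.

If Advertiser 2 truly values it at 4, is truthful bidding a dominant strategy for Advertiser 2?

Yes

Check each profile of the others' bids and compare truth against every alternative bid.
Others bid (3): truth gives 0, best alternative gives 0.
Others bid (4): truth gives 0, best alternative gives 0.
Others bid (8): truth gives 0, best alternative gives 0.
Others bid (20): truth gives 0, best alternative gives 0.
Others bid (21): truth gives 0, best alternative gives 0.
In every case the truthful bid is at least as good as any alternative, so it is a dominant strategy.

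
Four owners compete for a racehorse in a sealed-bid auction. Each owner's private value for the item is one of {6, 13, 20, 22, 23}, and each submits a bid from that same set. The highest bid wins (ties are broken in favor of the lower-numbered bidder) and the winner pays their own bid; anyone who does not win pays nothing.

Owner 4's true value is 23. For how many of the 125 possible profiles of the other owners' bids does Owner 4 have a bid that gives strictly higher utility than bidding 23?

Others bid (6, 6, 6): truth gives 0; bid 13 gives 10 > 0. Violating.
Others bid (6, 6, 13): truth gives 0; bid 20 gives 3 > 0. Violating.
Others bid (6, 6, 20): truth gives 0; bid 22 gives 1 > 0. Violating.
Others bid (6, 13, 6): truth gives 0; bid 20 gives 3 > 0. Violating.
Others bid (6, 6, 22): truth gives 0; no alternative beats it.
Others bid (6, 6, 23): truth gives 0; no alternative beats it.
(Checking all 125 profiles: 27 have a profitable deviation, 98 do not.)

27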